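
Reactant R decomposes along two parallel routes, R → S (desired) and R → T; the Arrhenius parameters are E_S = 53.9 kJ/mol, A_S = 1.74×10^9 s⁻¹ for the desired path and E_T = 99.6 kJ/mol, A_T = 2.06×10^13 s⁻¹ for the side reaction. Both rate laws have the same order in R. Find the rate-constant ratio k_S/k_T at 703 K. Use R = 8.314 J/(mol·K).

0.210

Since both paths have the same order in R, the concentration cancels and S_{S/T} = k_S/k_T = (A_S/A_T)·exp[(E_T−E_S)/(RT)].
(E_T−E_S)/(RT) = (99.6−53.9)×10³/(8.314×703) = 45700/5845 = 7.819.
k_S/k_T = (1.74×10^9/2.06×10^13)·exp(7.819) = 8.447×10^-5 × 2487 = 0.210.
Since E_S < E_T, lowering the temperature improves selectivity toward S.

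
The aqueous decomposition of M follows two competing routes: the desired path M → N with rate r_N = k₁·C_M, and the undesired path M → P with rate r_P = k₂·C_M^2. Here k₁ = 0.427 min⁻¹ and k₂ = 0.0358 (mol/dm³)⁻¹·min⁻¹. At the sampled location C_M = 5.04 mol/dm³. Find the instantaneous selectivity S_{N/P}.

S_{N/P} = r_N/r_P = (k₁·C_M)/(k₂·C_M^2) = (k₁/k₂)·C_M⁻¹.
= (0.427×5.040) / (0.0358×5.040^2) = 2.152/0.9094 = 2.37.
The undesired path is higher order in M, so low C_M (CSTR or dilute feed) favours N.

2.37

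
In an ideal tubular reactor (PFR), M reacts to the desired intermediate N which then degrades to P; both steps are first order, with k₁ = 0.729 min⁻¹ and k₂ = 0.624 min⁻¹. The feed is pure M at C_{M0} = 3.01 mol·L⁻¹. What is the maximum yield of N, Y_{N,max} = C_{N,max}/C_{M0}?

0.397

Evaluating C_N at τ_opt = ln(k₂/k₁)/(k₂−k₁) gives C_{N,max}/C_{M0} = (k₁/k₂)^[k₂/(k₂−k₁)].
= (0.729/0.624)^(0.624/(0.624−0.729)) = (1.168)^(-5.943) = 0.3968.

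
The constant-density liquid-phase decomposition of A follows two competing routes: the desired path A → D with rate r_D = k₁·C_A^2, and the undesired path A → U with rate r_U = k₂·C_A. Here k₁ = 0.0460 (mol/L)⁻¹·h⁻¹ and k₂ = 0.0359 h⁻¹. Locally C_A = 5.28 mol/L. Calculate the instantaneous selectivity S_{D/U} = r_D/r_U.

6.77

S_{D/U} = r_D/r_U = (k₁·C_A^2)/(k₂·C_A) = (k₁/k₂)·C_A.
= (0.0460×5.280^2) / (0.0359×5.280) = 1.282/0.1896 = 6.77.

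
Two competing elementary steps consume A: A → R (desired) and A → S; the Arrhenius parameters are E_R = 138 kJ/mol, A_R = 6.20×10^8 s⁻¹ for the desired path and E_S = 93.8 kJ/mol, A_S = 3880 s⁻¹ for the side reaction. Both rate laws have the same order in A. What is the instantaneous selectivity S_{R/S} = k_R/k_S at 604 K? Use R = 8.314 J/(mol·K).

Since both paths have the same order in A, the concentration cancels and S_{R/S} = k_R/k_S = (A_R/A_S)·exp[(E_S−E_R)/(RT)].
(E_S−E_R)/(RT) = (93.8−138)×10³/(8.314×604) = -44200/5022 = -8.802.
k_R/k_S = (6.20×10^8/3880)·exp(-8.802) = 1.598×10^5 × 1.505×10^-4 = 24.0.
Since E_R > E_S, raising the temperature improves selectivity toward R.

24.0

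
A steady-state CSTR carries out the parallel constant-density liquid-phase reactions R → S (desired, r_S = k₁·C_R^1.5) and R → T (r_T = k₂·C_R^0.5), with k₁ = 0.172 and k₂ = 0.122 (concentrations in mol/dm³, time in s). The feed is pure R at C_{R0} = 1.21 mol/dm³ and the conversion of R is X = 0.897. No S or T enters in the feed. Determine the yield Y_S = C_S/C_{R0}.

Exit C_R = C_{R0}(1−X) = 1.21×0.103 = 0.1246 mol/dm³.
Rates in a CSTR are evaluated at the outlet concentration: r_S = 0.172×0.1246^1.5 = 0.007568, r_T = 0.122×0.1246^0.5 = 0.04307.
Fraction of consumed R going to S: r_S/(r_S+r_T) = 0.1494.
C_S = 0.1494·C_{R0}·X = 0.1494×1.21×0.897 = 0.162 mol/dm³; Y_S = C_S/C_{R0} = 0.134.

0.134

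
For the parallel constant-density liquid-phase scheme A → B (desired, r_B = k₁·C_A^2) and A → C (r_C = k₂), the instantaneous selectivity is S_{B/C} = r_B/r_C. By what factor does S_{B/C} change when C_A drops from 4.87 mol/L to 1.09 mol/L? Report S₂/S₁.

S_{B/C} = (k₁/k₂)·C_A^2, so S₂/S₁ = (C_{A,2}/C_{A,1})^2.
= (1.09/4.87)^2 = (0.2238)^2 = 0.0501.

0.0501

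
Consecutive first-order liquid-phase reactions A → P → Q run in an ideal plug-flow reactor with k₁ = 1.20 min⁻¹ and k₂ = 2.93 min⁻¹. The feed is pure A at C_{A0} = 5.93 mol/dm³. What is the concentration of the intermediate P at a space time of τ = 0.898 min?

1.10 mol/dm³

For first-order series with pure A initially, C_P(τ) = k₁C_{A0}/(k₂−k₁)·(e^(−k₁τ) − e^(−k₂τ)).
e^(−k₁τ) = e^(−1.20×0.898) = e^(−1.078) = 0.3404; e^(−k₂τ) = e^(−2.631) = 0.07200.
C_P = 1.20×5.93/(2.93−1.20) × (0.3404−0.07200) = 4.113×0.2684 = 1.104 mol/dm³.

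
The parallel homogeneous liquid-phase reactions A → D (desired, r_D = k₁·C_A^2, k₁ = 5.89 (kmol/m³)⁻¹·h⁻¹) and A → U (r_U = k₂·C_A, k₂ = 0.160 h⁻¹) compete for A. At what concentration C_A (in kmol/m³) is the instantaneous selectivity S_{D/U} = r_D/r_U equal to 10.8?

S_{D/U} = (k₁/k₂)·C_A ⇒ C_A = S·k₂/k₁.
= 10.8×0.160/5.89 = 0.293 kmol/m³.

0.293 kmol/m³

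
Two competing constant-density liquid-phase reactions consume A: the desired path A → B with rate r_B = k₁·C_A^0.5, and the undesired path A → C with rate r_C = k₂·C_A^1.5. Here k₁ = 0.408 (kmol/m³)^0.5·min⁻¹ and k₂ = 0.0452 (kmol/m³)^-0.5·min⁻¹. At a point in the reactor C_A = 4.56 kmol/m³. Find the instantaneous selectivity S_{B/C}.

1.98

S_{B/C} = r_B/r_C = (k₁·C_A^0.5)/(k₂·C_A^1.5) = (k₁/k₂)·C_A⁻¹.
= (0.408×4.560^0.5) / (0.0452×4.560^1.5) = 0.8712/0.4401 = 1.98.
The undesired path is higher order in A, so low C_A (CSTR or dilute feed) favours B.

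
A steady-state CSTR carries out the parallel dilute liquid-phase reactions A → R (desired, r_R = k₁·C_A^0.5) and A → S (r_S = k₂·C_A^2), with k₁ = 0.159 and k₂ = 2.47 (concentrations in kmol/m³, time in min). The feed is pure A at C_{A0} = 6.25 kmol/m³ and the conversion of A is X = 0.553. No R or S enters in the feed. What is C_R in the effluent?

0.0470 kmol/m³

Exit C_A = C_{A0}(1−X) = 6.25×0.447 = 2.794 kmol/m³.
A CSTR operates uniformly at the exit composition, giving r_R = 0.2658 and r_S = 19.28 (each k·C_A^n at C_A = 2.794).
Fraction of consumed A going to R: r_R/(r_R+r_S) = 0.01360.
C_R = 0.01360·C_{A0}·X = 0.01360×6.25×0.553 = 0.0470 kmol/m³.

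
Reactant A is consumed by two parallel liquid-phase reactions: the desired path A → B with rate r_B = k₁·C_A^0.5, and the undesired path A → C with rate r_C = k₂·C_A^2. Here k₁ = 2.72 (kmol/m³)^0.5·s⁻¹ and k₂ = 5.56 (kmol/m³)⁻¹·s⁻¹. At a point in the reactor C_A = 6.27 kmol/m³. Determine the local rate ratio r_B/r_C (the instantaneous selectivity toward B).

0.0312

S_{B/C} = r_B/r_C = (k₁·C_A^0.5)/(k₂·C_A^2) = (k₁/k₂)·C_A^-1.5.
= (2.72×6.270^0.5) / (5.56×6.270^2) = 6.811/218.6 = 0.0312.
The undesired path is higher order in A, so low C_A (CSTR or dilute feed) favours B.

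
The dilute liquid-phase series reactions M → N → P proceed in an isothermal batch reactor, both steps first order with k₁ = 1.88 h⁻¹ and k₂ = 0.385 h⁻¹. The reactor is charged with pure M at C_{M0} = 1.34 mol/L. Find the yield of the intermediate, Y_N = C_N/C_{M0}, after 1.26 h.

0.656

For first-order series with pure M initially, C_N(t) = k₁C_{M0}/(k₂−k₁)·(e^(−k₁t) − e^(−k₂t)).
e^(−k₁t) = e^(−1.88×1.26) = e^(−2.369) = 0.09359; e^(−k₂t) = e^(−0.4851) = 0.6156.
C_N = 1.88×1.34/(0.385−1.88) × (0.09359−0.6156) = (-1.685)×(-0.5220) = 0.8797 mol/L.
Y_N = C_N/C_{M0} = 0.8797/1.34 = 0.656.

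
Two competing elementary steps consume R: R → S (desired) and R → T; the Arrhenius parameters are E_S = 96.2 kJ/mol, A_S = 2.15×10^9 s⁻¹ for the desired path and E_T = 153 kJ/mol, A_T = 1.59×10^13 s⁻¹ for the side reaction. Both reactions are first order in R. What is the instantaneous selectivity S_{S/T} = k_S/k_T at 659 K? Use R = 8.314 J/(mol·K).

4.30

k_S/k_T = (A_S/A_T)·exp[−(E_S−E_T)/(RT)] = (A_S/A_T)·exp[(E_T−E_S)/(RT)].
(E_T−E_S)/(RT) = (153−96.2)×10³/(8.314×659) = 56800/5479 = 10.37.
k_S/k_T = (2.15×10^9/1.59×10^13)·exp(10.37) = 1.352×10^-4 × 31793 = 4.30.
Since E_S < E_T, lowering the temperature improves selectivity toward S.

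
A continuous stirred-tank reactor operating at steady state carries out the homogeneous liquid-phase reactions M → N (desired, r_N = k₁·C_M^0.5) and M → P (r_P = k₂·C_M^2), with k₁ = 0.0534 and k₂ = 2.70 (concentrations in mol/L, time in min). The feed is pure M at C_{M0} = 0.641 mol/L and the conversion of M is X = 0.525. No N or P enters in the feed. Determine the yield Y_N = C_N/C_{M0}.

Exit C_M = C_{M0}(1−X) = 0.641×0.475 = 0.3045 mol/L.
Rates in a CSTR are evaluated at the outlet concentration: r_N = 0.0534×0.3045^0.5 = 0.02947, r_P = 2.70×0.3045^2 = 0.2503.
Fraction of consumed M going to N: r_N/(r_N+r_P) = 0.1053.
C_N = 0.1053·C_{M0}·X = 0.1053×0.641×0.525 = 0.0354 mol/L; Y_N = C_N/C_{M0} = 0.0553.

0.0553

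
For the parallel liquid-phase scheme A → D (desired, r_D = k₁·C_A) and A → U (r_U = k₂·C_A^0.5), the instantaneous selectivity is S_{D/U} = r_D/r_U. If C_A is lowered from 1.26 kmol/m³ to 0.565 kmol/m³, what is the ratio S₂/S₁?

S_{D/U} = (k₁/k₂)·C_A^0.5, so S₂/S₁ = (C_{A,2}/C_{A,1})^0.5.
= (0.565/1.26)^0.5 = (0.4484)^0.5 = 0.670.

0.670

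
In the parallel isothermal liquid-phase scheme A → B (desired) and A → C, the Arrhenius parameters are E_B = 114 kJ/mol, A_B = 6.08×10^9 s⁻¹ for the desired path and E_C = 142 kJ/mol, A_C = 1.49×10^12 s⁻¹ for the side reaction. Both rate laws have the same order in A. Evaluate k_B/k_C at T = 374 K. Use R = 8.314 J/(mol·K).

33.2

k_B/k_C = (A_B/A_C)·exp[−(E_B−E_C)/(RT)] = (A_B/A_C)·exp[(E_C−E_B)/(RT)].
(E_C−E_B)/(RT) = (142−114)×10³/(8.314×374) = 28000/3109 = 9.005.
k_B/k_C = (6.08×10^9/1.49×10^12)·exp(9.005) = 0.004081 × 8142 = 33.2.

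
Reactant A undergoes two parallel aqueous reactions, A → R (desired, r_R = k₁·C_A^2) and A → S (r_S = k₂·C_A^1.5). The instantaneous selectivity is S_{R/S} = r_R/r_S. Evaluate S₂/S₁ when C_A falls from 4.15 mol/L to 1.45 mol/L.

0.591

S_{R/S} = (k₁/k₂)·C_A^0.5, so S₂/S₁ = (C_{A,2}/C_{A,1})^0.5.
= (1.45/4.15)^0.5 = (0.3494)^0.5 = 0.591.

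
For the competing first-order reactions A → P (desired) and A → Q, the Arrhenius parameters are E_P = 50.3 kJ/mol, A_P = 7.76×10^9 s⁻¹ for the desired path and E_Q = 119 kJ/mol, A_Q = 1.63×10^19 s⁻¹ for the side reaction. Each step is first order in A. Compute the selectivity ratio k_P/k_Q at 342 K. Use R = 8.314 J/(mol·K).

14.8

k_P/k_Q = (A_P/A_Q)·exp[−(E_P−E_Q)/(RT)] = (A_P/A_Q)·exp[(E_Q−E_P)/(RT)].
(E_Q−E_P)/(RT) = (119−50.3)×10³/(8.314×342) = 68700/2843 = 24.16.
k_P/k_Q = (7.76×10^9/1.63×10^19)·exp(24.16) = 4.761×10^-10 × 3.113×10^10 = 14.8.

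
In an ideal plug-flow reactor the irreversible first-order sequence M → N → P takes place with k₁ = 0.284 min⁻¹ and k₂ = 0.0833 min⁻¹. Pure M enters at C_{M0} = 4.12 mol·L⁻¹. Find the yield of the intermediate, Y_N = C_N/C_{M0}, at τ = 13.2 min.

The intermediate concentration in a first-order A→B→C sequence is C_N = k₁C_{M0}(e^(−k₁τ) − e^(−k₂τ))/(k₂−k₁).
e^(−k₁τ) = e^(−0.284×13.2) = e^(−3.749) = 0.02355; e^(−k₂τ) = e^(−1.100) = 0.3330.
C_N = 0.284×4.12/(0.0833−0.284) × (0.02355−0.3330) = (-5.830)×(-0.3095) = 1.804 mol·L⁻¹.
Y_N = C_N/C_{M0} = 1.804/4.12 = 0.438.

0.438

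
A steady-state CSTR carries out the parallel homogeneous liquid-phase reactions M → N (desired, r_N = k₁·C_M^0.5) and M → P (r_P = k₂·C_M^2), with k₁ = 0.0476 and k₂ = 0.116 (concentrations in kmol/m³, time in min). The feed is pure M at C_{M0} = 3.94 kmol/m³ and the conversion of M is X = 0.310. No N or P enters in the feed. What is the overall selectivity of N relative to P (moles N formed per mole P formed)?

0.0915

Exit C_M = C_{M0}(1−X) = 3.94×0.690 = 2.719 kmol/m³.
A CSTR operates uniformly at the exit composition, giving r_N = 0.07848 and r_P = 0.8573 (each k·C_M^n at C_M = 2.719).
Overall selectivity = C_N/C_P = r_Nτ/(r_Pτ) = r_N/r_P = 0.0915.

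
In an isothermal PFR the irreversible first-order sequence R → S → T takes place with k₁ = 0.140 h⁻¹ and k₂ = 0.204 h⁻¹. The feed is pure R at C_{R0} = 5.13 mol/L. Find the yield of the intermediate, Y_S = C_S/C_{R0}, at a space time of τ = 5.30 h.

0.300

Solving the coupled first-order balances gives C_S(τ) = [k₁/(k₂−k₁)]·C_{R0}·(e^(−k₁τ) − e^(−k₂τ)).
e^(−k₁τ) = e^(−0.140×5.30) = e^(−0.7420) = 0.4762; e^(−k₂τ) = e^(−1.081) = 0.3392.
C_S = 0.140×5.13/(0.204−0.140) × (0.4762−0.3392) = 11.22×0.1370 = 1.537 mol/L.
Y_S = C_S/C_{R0} = 1.537/5.13 = 0.300.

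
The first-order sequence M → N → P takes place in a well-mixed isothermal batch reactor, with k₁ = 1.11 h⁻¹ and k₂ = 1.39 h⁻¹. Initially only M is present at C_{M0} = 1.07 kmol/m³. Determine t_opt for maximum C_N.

0.803 h

Setting dC_N/dt = 0 gives t_opt = ln(k₂/k₁)/(k₂−k₁).
= ln(1.39/1.11)/(1.39−1.11) = ln(1.252)/0.2800 = 0.2249/0.2800 = 0.803 h.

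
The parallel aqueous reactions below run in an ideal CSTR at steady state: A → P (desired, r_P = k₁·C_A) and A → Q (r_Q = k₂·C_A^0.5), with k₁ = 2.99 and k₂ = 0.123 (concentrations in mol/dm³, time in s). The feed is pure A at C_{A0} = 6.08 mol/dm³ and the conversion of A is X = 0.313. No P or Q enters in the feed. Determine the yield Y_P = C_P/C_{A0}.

Exit C_A = C_{A0}(1−X) = 6.08×0.687 = 4.177 mol/dm³.
In a CSTR the entire volume is at exit conditions, so r_P = 2.99×4.177 = 12.49 and r_Q = 0.123×4.177^0.5 = 0.2514.
Fraction of consumed A going to P: r_P/(r_P+r_Q) = 0.9803.
C_P = 0.9803·C_{A0}·X = 0.9803×6.08×0.313 = 1.87 mol/dm³; Y_P = C_P/C_{A0} = 0.307.

0.307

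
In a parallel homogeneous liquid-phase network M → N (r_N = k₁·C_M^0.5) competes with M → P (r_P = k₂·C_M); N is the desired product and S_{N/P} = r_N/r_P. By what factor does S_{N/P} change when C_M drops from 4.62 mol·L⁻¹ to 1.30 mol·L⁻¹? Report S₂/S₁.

S_{N/P} = (k₁/k₂)·C_M^-0.5, so S₂/S₁ = (C_{M,2}/C_{M,1})^-0.5.
= (1.30/4.62)^(-0.5) = (0.2814)^(-0.5) = 1.89.
Selectivity toward N rises as C_M falls — low-concentration operation is favoured.

1.89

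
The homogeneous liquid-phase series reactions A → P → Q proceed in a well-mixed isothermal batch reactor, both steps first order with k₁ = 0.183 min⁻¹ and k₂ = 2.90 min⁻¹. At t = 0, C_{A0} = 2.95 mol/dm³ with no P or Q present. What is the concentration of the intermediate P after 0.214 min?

Solving the coupled first-order balances gives C_P(t) = [k₁/(k₂−k₁)]·C_{A0}·(e^(−k₁t) − e^(−k₂t)).
e^(−k₁t) = e^(−0.183×0.214) = e^(−0.03916) = 0.9616; e^(−k₂t) = e^(−0.6206) = 0.5376.
C_P = 0.183×2.95/(2.90−0.183) × (0.9616−0.5376) = 0.1987×0.4240 = 0.08424 mol/dm³.

0.0842 mol/dm³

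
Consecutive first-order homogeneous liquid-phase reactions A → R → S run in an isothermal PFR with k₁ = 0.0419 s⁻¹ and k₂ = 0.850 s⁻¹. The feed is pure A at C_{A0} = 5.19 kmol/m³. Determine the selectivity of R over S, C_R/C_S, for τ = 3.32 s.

0.479

Solving the coupled first-order balances gives C_R(τ) = [k₁/(k₂−k₁)]·C_{A0}·(e^(−k₁τ) − e^(−k₂τ)).
e^(−k₁τ) = e^(−0.0419×3.32) = e^(−0.1391) = 0.8701; e^(−k₂τ) = e^(−2.822) = 0.05949.
C_R = 0.0419×5.19/(0.850−0.0419) × (0.8701−0.05949) = 0.2691×0.8106 = 0.2181 kmol/m³.
C_A = C_{A0}e^(−k₁τ) = 4.516 kmol/m³, so C_S = C_{A0}−C_A−C_R = 0.4559 kmol/m³; C_R/C_S = 0.479.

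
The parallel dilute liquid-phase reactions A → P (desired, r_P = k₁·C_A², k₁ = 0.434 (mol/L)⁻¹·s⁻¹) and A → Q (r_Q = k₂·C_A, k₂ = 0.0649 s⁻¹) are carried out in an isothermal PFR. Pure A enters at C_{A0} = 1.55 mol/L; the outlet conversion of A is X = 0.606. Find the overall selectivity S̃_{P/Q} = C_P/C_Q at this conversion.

6.81

C_A = C_{A0}(1−X) = 0.6107 mol/L.
Along a PFR/batch, dC_Q/dC_A = −r_Q/(r_P+r_Q) = −k₂/(k₂+k₁·C_A).
Integrating from C_{A0} to C_A: C_Q = (0.0649/0.434)·ln[(0.0649+0.434·1.55)/(0.0649+0.434·0.611)] = 0.1495·ln(0.7376/0.3299) = 0.1203 mol/L.
Then C_P = (C_{A0}−C_A) − C_Q = 0.9393 − 0.1203 = 0.8190 mol/L.
S̃_{P/Q} = C_P/C_Q = 0.8190/0.1203 = 6.81.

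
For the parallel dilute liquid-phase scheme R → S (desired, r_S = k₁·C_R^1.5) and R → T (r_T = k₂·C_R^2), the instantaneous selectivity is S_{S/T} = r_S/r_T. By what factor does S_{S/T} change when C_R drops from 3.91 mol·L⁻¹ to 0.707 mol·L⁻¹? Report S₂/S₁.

2.35

S_{S/T} = (k₁/k₂)·C_R^-0.5, so S₂/S₁ = (C_{R,2}/C_{R,1})^-0.5.
= (0.707/3.91)^(-0.5) = (0.1808)^(-0.5) = 2.35.
Selectivity toward S rises as C_R falls — low-concentration operation is favoured.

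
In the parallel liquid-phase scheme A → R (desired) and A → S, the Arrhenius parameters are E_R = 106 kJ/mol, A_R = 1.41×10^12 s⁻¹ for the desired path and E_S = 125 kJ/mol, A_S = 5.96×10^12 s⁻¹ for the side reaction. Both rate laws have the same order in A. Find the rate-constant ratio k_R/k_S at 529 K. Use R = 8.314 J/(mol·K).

17.8

k_R/k_S = (A_R/A_S)·exp[−(E_R−E_S)/(RT)] = (A_R/A_S)·exp[(E_S−E_R)/(RT)].
(E_S−E_R)/(RT) = (125−106)×10³/(8.314×529) = 19000/4398 = 4.320.
k_R/k_S = (1.41×10^12/5.96×10^12)·exp(4.320) = 0.2366 × 75.19 = 17.8.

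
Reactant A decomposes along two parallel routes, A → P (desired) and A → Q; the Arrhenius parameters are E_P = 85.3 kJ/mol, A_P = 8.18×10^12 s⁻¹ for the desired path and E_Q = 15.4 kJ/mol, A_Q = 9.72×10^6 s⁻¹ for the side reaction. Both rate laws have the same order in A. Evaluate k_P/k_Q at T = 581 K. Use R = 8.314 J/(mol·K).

0.437

Since both paths have the same order in A, the concentration cancels and S_{P/Q} = k_P/k_Q = (A_P/A_Q)·exp[(E_Q−E_P)/(RT)].
(E_Q−E_P)/(RT) = (15.4−85.3)×10³/(8.314×581) = -69900/4830 = -14.47.
k_P/k_Q = (8.18×10^12/9.72×10^6)·exp(-14.47) = 8.416×10^5 × 5.193×10^-7 = 0.437.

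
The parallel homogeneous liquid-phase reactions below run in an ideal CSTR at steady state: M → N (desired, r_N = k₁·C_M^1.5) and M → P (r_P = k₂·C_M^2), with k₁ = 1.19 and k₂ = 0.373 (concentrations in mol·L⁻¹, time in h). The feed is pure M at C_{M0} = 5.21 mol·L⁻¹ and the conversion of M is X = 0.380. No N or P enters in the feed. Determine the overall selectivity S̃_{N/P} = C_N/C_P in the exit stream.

Exit C_M = C_{M0}(1−X) = 5.21×0.620 = 3.230 mol·L⁻¹.
A CSTR operates uniformly at the exit composition, giving r_N = 6.909 and r_P = 3.892 (each k·C_M^n at C_M = 3.230).
Overall selectivity = C_N/C_P = r_Nτ/(r_Pτ) = r_N/r_P = 1.78.

1.78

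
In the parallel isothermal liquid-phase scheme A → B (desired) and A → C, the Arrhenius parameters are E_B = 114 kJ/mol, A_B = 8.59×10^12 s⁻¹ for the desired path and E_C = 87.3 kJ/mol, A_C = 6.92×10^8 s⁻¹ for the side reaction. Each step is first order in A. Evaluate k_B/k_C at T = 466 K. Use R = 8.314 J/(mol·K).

With equal orders, S_{B/C} = k_B/k_C = (A_B/A_C)·exp[(E_C−E_B)/(RT)].
(E_C−E_B)/(RT) = (87.3−114)×10³/(8.314×466) = -26700/3874 = -6.892.
k_B/k_C = (8.59×10^12/6.92×10^8)·exp(-6.892) = 12413 × 0.001016 = 12.6.

12.6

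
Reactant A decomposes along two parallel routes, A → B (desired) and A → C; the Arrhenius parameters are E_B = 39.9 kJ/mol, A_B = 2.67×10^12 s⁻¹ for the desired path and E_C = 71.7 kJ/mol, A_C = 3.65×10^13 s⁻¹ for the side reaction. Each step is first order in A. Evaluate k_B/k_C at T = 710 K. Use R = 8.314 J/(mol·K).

16.0

Since both paths have the same order in A, the concentration cancels and S_{B/C} = k_B/k_C = (A_B/A_C)·exp[(E_C−E_B)/(RT)].
(E_C−E_B)/(RT) = (71.7−39.9)×10³/(8.314×710) = 31800/5903 = 5.387.
k_B/k_C = (2.67×10^12/3.65×10^13)·exp(5.387) = 0.07315 × 218.6 = 16.0.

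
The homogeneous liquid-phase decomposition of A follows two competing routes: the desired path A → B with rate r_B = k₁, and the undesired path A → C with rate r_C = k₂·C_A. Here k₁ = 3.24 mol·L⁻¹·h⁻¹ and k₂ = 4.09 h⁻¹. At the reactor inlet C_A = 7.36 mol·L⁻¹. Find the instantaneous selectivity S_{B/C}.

S_{B/C} = r_B/r_C = (k₁)/(k₂·C_A) = (k₁/k₂)·C_A⁻¹.
= (3.24) / (4.09×7.360) = 3.240/30.10 = 0.108.
The undesired path is higher order in A, so low C_A (CSTR or dilute feed) favours B.

0.108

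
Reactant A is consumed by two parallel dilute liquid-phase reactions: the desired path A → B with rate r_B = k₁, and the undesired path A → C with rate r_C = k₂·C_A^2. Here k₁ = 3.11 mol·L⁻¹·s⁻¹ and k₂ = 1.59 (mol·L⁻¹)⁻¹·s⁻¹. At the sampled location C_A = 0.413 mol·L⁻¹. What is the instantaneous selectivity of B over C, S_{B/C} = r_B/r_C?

S_{B/C} = r_B/r_C = (k₁)/(k₂·C_A^2) = (k₁/k₂)·C_A^-2.
= (3.11) / (1.59×0.4130^2) = 3.110/0.2712 = 11.5.

11.5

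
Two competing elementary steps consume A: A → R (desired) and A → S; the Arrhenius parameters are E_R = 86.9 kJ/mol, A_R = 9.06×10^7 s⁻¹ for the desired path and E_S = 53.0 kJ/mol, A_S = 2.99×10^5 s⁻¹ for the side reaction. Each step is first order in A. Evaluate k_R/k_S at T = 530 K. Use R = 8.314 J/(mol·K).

0.138

With equal orders, S_{R/S} = k_R/k_S = (A_R/A_S)·exp[(E_S−E_R)/(RT)].
(E_S−E_R)/(RT) = (53.0−86.9)×10³/(8.314×530) = -33900/4406 = -7.693.
k_R/k_S = (9.06×10^7/2.99×10^5)·exp(-7.693) = 303.0 × 4.559×10^-4 = 0.138.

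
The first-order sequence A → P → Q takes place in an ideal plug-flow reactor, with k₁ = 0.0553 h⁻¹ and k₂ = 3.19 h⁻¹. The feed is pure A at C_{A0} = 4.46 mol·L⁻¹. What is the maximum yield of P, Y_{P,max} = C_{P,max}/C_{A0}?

Evaluating C_P at τ_opt = ln(k₂/k₁)/(k₂−k₁) gives C_{P,max}/C_{A0} = (k₁/k₂)^[k₂/(k₂−k₁)].
= (0.0553/3.19)^(3.19/(3.19−0.0553)) = (0.01734)^(1.018) = 0.01614.

0.0161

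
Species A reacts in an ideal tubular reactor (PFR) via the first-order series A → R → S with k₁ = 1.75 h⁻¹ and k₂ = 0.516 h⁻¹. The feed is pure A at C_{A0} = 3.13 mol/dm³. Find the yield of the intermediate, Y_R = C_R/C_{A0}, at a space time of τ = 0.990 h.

Solving the coupled first-order balances gives C_R(τ) = [k₁/(k₂−k₁)]·C_{A0}·(e^(−k₁τ) − e^(−k₂τ)).
e^(−k₁τ) = e^(−1.75×0.990) = e^(−1.732) = 0.1768; e^(−k₂τ) = e^(−0.5108) = 0.6000.
C_R = 1.75×3.13/(0.516−1.75) × (0.1768−0.6000) = (-4.439)×(-0.4231) = 1.878 mol/dm³.
Y_R = C_R/C_{A0} = 1.878/3.13 = 0.600.

0.600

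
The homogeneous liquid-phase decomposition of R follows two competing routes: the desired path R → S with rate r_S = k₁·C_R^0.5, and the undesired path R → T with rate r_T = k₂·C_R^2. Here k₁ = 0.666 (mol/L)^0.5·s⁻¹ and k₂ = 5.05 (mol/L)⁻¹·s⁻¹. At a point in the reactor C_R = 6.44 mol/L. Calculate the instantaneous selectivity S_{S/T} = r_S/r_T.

S_{S/T} = r_S/r_T = (k₁·C_R^0.5)/(k₂·C_R^2) = (k₁/k₂)·C_R^-1.5.
= (0.666×6.440^0.5) / (5.05×6.440^2) = 1.690/209.4 = 0.00807.
The undesired path is higher order in R, so low C_R (CSTR or dilute feed) favours S.

0.00807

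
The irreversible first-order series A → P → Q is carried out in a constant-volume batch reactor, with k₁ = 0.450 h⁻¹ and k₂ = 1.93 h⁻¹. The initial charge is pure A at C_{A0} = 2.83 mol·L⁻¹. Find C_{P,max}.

Evaluating C_P at t_opt = ln(k₂/k₁)/(k₂−k₁) gives C_{P,max}/C_{A0} = (k₁/k₂)^[k₂/(k₂−k₁)].
= (0.450/1.93)^(1.93/(1.93−0.450)) = (0.2332)^(1.304) = 0.1498.
C_{P,max} = 0.1498×2.83 = 0.424 mol·L⁻¹.

0.424 mol·L⁻¹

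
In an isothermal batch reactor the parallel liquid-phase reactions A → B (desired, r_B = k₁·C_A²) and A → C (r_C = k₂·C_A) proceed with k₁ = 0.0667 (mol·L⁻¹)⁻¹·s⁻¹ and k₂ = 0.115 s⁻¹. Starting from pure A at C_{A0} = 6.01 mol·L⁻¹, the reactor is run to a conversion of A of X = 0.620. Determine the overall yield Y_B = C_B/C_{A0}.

C_A = C_{A0}(1−X) = 2.284 mol·L⁻¹.
Along a PFR/batch, dC_C/dC_A = −r_C/(r_B+r_C) = −k₂/(k₂+k₁·C_A).
Integrating from C_{A0} to C_A: C_C = (0.115/0.0667)·ln[(0.115+0.0667·6.01)/(0.115+0.0667·2.28)] = 1.724·ln(0.5159/0.2673) = 1.133 mol·L⁻¹.
Then C_B = (C_{A0}−C_A) − C_C = 3.726 − 1.133 = 2.593 mol·L⁻¹.
Y_B = C_B/C_{A0} = 2.593/6.01 = 0.431.

0.431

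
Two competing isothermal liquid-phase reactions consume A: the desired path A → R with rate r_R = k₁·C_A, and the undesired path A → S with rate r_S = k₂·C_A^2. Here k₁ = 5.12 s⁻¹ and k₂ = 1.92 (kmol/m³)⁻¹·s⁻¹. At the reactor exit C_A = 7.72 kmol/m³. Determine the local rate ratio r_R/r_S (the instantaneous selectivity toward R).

0.345

S_{R/S} = r_R/r_S = (k₁·C_A)/(k₂·C_A^2) = (k₁/k₂)·C_A⁻¹.
= (5.12×7.720) / (1.92×7.720^2) = 39.53/114.4 = 0.345.
The undesired path is higher order in A, so low C_A (CSTR or dilute feed) favours R.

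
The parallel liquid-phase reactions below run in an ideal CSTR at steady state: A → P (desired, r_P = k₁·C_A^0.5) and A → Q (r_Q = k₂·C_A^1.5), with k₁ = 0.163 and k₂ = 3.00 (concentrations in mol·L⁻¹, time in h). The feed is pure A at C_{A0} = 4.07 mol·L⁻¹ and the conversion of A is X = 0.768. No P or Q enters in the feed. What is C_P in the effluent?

0.170 mol·L⁻¹

Exit C_A = C_{A0}(1−X) = 4.07×0.232 = 0.9442 mol·L⁻¹.
A CSTR operates uniformly at the exit composition, giving r_P = 0.1584 and r_Q = 2.753 (each k·C_A^n at C_A = 0.9442).
Fraction of consumed A going to P: r_P/(r_P+r_Q) = 0.05441.
C_P = 0.05441·C_{A0}·X = 0.05441×4.07×0.768 = 0.170 mol·L⁻¹.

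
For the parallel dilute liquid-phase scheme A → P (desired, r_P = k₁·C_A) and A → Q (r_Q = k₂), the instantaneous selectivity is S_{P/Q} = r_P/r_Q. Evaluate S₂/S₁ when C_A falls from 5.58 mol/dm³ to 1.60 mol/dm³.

S_{P/Q} = (k₁/k₂)·C_A, so S₂/S₁ = (C_{A,2}/C_{A,1}).
= 1.60/5.58 = 0.287.
Selectivity toward P falls as C_A falls — high-concentration operation is favoured.

0.287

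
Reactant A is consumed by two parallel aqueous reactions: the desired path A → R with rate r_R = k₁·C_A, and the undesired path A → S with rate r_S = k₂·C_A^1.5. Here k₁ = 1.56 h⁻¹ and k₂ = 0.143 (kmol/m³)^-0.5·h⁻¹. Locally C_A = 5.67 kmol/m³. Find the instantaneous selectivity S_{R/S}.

S_{R/S} = r_R/r_S = (k₁·C_A)/(k₂·C_A^1.5) = (k₁/k₂)·C_A^-0.5.
= (1.56×5.670) / (0.143×5.670^1.5) = 8.845/1.931 = 4.58.
The undesired path is higher order in A, so low C_A (CSTR or dilute feed) favours R.

4.58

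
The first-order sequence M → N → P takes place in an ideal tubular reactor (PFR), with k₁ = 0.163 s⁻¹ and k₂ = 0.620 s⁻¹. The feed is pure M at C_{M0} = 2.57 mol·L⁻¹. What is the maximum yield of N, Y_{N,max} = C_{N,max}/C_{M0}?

At the optimum, C_{N,max}/C_{M0} = (k₁/k₂)^[k₂/(k₂−k₁)].
= (0.163/0.620)^(0.620/(0.620−0.163)) = (0.2629)^(1.357) = 0.1632.

0.163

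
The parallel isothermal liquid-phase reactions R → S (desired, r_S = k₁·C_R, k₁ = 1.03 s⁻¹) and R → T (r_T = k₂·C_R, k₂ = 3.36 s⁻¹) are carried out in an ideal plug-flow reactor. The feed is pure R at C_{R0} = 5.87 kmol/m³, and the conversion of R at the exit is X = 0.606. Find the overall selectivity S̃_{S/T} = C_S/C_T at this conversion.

0.307

C_R = C_{R0}(1−X) = 2.313 kmol/m³.
Both paths are first order in R, so the instantaneous fraction to S is constant: dC_S/d(−C_R) = k₁/(k₁+k₂) = 0.2346.
C_S = 0.2346·(C_{R0}−C_R) = 0.2346×3.557 = 0.835 kmol/m³.
C_T = (C_{R0}−C_R)−C_S = 2.723 kmol/m³; S̃_{S/T} = 0.8346/2.723 = 0.307.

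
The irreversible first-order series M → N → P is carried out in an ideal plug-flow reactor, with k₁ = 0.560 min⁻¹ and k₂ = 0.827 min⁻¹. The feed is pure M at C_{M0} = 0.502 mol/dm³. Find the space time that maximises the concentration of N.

1.46 min

For first-order series the maximum of C_N occurs at τ_opt = ln(k₂/k₁)/(k₂−k₁).
= ln(0.827/0.560)/(0.827−0.560) = ln(1.477)/0.2670 = 0.3899/0.2670 = 1.46 min.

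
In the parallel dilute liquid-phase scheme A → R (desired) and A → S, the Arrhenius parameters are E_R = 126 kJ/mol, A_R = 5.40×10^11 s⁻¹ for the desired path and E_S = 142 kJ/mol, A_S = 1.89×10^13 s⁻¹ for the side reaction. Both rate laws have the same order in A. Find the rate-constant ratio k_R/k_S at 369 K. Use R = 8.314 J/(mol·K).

5.26

k_R/k_S = (A_R/A_S)·exp[−(E_R−E_S)/(RT)] = (A_R/A_S)·exp[(E_S−E_R)/(RT)].
(E_S−E_R)/(RT) = (142−126)×10³/(8.314×369) = 16000/3068 = 5.215.
k_R/k_S = (5.40×10^11/1.89×10^13)·exp(5.215) = 0.02857 × 184.1 = 5.26.
Since E_R < E_S, lowering the temperature improves selectivity toward R.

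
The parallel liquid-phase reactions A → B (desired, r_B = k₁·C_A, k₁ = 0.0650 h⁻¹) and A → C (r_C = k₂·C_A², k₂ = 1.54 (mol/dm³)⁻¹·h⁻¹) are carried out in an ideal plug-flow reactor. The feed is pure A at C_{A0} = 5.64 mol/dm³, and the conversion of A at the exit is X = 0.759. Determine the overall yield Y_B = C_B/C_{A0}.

C_A = C_{A0}(1−X) = 1.359 mol/dm³.
Along a PFR/batch, dC_B/dC_A = −r_B/(r_B+r_C) = −k₁/(k₁+k₂·C_A).
Integrating from C_{A0} to C_A: C_B = (0.0650/1.54)·ln[(0.0650+1.54·5.64)/(0.0650+1.54·1.36)] = 0.04221·ln(8.751/2.158) = 0.05908 mol/dm³.
Y_B = C_B/C_{A0} = 0.05908/5.64 = 0.0105.

0.0105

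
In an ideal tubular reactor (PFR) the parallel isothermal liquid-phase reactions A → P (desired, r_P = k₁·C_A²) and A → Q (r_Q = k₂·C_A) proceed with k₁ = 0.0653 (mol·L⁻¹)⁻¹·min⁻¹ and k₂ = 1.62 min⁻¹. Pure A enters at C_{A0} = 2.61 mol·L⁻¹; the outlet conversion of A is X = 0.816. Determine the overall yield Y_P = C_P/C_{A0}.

0.0474

C_A = C_{A0}(1−X) = 0.4802 mol·L⁻¹.
Along a PFR/batch, dC_Q/dC_A = −r_Q/(r_P+r_Q) = −k₂/(k₂+k₁·C_A).
Integrating from C_{A0} to C_A: C_Q = (1.62/0.0653)·ln[(1.62+0.0653·2.61)/(1.62+0.0653·0.480)] = 24.81·ln(1.790/1.651) = 2.006 mol·L⁻¹.
Then C_P = (C_{A0}−C_A) − C_Q = 2.130 − 2.006 = 0.1238 mol·L⁻¹.
Y_P = C_P/C_{A0} = 0.1238/2.61 = 0.0474.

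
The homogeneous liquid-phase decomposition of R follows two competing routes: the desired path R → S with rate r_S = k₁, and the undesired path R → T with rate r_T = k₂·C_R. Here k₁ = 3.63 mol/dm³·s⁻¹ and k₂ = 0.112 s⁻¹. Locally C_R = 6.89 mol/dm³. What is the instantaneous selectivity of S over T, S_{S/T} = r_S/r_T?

S_{S/T} = r_S/r_T = (k₁)/(k₂·C_R) = (k₁/k₂)·C_R⁻¹.
= (3.63) / (0.112×6.890) = 3.630/0.7717 = 4.70.
The undesired path is higher order in R, so low C_R (CSTR or dilute feed) favours S.

4.70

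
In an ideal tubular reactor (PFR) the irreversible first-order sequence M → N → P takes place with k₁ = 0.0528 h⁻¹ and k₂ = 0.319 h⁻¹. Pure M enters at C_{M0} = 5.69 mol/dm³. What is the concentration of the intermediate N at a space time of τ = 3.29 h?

For first-order series with pure M initially, C_N(τ) = k₁C_{M0}/(k₂−k₁)·(e^(−k₁τ) − e^(−k₂τ)).
e^(−k₁τ) = e^(−0.0528×3.29) = e^(−0.1737) = 0.8405; e^(−k₂τ) = e^(−1.050) = 0.3501.
C_N = 0.0528×5.69/(0.319−0.0528) × (0.8405−0.3501) = 1.129×0.4904 = 0.5535 mol/dm³.

0.553 mol/dm³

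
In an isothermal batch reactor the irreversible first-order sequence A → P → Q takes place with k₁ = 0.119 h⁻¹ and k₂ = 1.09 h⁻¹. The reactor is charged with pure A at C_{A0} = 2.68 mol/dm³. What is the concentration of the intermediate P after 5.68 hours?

0.166 mol/dm³

For first-order series with pure A initially, C_P(t) = k₁C_{A0}/(k₂−k₁)·(e^(−k₁t) − e^(−k₂t)).
e^(−k₁t) = e^(−0.119×5.68) = e^(−0.6759) = 0.5087; e^(−k₂t) = e^(−6.191) = 0.002047.
C_P = 0.119×2.68/(1.09−0.119) × (0.5087−0.002047) = 0.3284×0.5066 = 0.1664 mol/dm³.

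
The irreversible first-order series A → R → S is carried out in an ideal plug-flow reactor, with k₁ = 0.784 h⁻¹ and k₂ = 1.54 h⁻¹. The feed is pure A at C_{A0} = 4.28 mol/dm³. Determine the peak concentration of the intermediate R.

1.08 mol/dm³

For a first-order series the maximum intermediate yield is C_{R,max}/C_{A0} = (k₁/k₂)^[k₂/(k₂−k₁)].
= (0.784/1.54)^(1.54/(1.54−0.784)) = (0.5091)^(2.037) = 0.2528.
C_{R,max} = 0.2528×4.28 = 1.08 mol/dm³.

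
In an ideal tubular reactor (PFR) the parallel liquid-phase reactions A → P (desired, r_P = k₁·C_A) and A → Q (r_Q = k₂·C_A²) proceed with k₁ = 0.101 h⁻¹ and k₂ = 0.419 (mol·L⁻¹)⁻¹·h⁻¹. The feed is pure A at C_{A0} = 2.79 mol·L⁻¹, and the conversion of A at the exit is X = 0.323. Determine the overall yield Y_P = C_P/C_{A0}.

C_A = C_{A0}(1−X) = 1.889 mol·L⁻¹.
Along a PFR/batch, dC_P/dC_A = −r_P/(r_P+r_Q) = −k₁/(k₁+k₂·C_A).
Integrating from C_{A0} to C_A: C_P = (0.101/0.419)·ln[(0.101+0.419·2.79)/(0.101+0.419·1.89)] = 0.2411·ln(1.270/0.8924) = 0.08505 mol·L⁻¹.
Y_P = C_P/C_{A0} = 0.08505/2.79 = 0.0305.

0.0305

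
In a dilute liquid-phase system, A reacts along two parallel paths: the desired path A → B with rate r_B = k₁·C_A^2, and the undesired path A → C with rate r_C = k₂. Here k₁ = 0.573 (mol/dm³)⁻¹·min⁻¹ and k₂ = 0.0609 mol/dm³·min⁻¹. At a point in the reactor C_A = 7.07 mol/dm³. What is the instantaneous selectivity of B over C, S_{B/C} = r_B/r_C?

S_{B/C} = r_B/r_C = (k₁·C_A^2)/(k₂) = (k₁/k₂)·C_A^2.
= (0.573×7.070^2) / (0.0609) = 28.64/0.06090 = 470.

470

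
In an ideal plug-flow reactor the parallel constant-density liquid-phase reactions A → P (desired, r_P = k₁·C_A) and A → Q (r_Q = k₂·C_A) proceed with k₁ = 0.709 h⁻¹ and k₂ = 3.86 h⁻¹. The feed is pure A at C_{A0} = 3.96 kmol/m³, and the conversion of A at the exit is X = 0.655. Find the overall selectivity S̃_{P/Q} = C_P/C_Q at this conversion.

0.184

C_A = C_{A0}(1−X) = 1.366 kmol/m³.
Both paths are first order in A, so the instantaneous fraction to P is constant: dC_P/d(−C_A) = k₁/(k₁+k₂) = 0.1552.
C_P = 0.1552·(C_{A0}−C_A) = 0.1552×2.594 = 0.402 kmol/m³.
C_Q = (C_{A0}−C_A)−C_P = 2.191 kmol/m³; S̃_{P/Q} = 0.4025/2.191 = 0.184.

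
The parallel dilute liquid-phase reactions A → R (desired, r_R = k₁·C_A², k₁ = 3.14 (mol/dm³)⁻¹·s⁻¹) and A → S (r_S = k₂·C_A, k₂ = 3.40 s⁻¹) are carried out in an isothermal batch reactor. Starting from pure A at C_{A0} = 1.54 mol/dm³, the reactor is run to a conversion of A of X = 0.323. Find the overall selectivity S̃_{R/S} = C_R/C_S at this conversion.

C_A = C_{A0}(1−X) = 1.043 mol/dm³.
Along a PFR/batch, dC_S/dC_A = −r_S/(r_R+r_S) = −k₂/(k₂+k₁·C_A).
Integrating from C_{A0} to C_A: C_S = (3.40/3.14)·ln[(3.40+3.14·1.54)/(3.40+3.14·1.04)] = 1.083·ln(8.236/6.674) = 0.2277 mol/dm³.
Then C_R = (C_{A0}−C_A) − C_S = 0.4974 − 0.2277 = 0.2697 mol/dm³.
S̃_{R/S} = C_R/C_S = 0.2697/0.2277 = 1.18.

1.18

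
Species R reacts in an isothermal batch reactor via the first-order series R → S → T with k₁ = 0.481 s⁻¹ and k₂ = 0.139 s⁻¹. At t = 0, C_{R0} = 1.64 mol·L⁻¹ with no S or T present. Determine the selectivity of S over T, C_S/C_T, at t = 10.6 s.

0.461

Solving the coupled first-order balances gives C_S(t) = [k₁/(k₂−k₁)]·C_{R0}·(e^(−k₁t) − e^(−k₂t)).
e^(−k₁t) = e^(−0.481×10.6) = e^(−5.099) = 0.006105; e^(−k₂t) = e^(−1.473) = 0.2291.
C_S = 0.481×1.64/(0.139−0.481) × (0.006105−0.2291) = (-2.307)×(-0.2230) = 0.5145 mol·L⁻¹.
C_R = C_{R0}e^(−k₁t) = 0.01001 mol·L⁻¹, so C_T = C_{R0}−C_R−C_S = 1.116 mol·L⁻¹; C_S/C_T = 0.461.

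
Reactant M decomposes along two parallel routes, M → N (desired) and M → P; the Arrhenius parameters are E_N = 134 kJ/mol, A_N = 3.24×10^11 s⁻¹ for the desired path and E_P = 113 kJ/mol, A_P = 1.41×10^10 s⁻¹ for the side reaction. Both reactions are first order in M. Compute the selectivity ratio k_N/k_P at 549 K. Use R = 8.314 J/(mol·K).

k_N/k_P = (A_N/A_P)·exp[−(E_N−E_P)/(RT)] = (A_N/A_P)·exp[(E_P−E_N)/(RT)].
(E_P−E_N)/(RT) = (113−134)×10³/(8.314×549) = -21000/4564 = -4.601.
k_N/k_P = (3.24×10^11/1.41×10^10)·exp(-4.601) = 22.98 × 0.01004 = 0.231.
Since E_N > E_P, raising the temperature improves selectivity toward N.

0.231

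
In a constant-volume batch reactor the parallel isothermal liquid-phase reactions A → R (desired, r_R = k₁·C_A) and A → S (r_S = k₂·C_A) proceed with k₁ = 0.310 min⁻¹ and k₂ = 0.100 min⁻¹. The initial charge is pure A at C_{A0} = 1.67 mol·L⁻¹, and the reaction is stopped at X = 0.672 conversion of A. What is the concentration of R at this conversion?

C_A = C_{A0}(1−X) = 0.5478 mol·L⁻¹.
Both paths are first order in A, so the instantaneous fraction to R is constant: dC_R/d(−C_A) = k₁/(k₁+k₂) = 0.7561.
C_R = 0.7561·(C_{A0}−C_A) = 0.7561×1.122 = 0.849 mol·L⁻¹.

0.849 mol·L⁻¹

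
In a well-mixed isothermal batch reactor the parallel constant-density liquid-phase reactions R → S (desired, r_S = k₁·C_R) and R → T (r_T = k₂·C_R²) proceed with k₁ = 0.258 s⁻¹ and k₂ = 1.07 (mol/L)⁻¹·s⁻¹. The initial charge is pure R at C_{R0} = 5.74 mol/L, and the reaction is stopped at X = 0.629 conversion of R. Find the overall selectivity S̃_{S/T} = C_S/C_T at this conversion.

0.0659

C_R = C_{R0}(1−X) = 2.130 mol/L.
Along a PFR/batch, dC_S/dC_R = −r_S/(r_S+r_T) = −k₁/(k₁+k₂·C_R).
Integrating from C_{R0} to C_R: C_S = (0.258/1.07)·ln[(0.258+1.07·5.74)/(0.258+1.07·2.13)] = 0.2411·ln(6.400/2.537) = 0.2231 mol/L.
C_T = (C_{R0}−C_R)−C_S = 3.387 mol/L; S̃_{S/T} = 0.2231/3.387 = 0.0659.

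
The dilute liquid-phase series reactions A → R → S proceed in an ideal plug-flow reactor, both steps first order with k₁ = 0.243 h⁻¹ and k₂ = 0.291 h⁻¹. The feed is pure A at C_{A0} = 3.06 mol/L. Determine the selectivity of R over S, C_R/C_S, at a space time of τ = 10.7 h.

0.195

Solving the coupled first-order balances gives C_R(τ) = [k₁/(k₂−k₁)]·C_{A0}·(e^(−k₁τ) − e^(−k₂τ)).
e^(−k₁τ) = e^(−0.243×10.7) = e^(−2.600) = 0.07427; e^(−k₂τ) = e^(−3.114) = 0.04444.
C_R = 0.243×3.06/(0.291−0.243) × (0.07427−0.04444) = 15.49×0.02983 = 0.4621 mol/L.
C_A = C_{A0}e^(−k₁τ) = 0.2273 mol/L, so C_S = C_{A0}−C_A−C_R = 2.371 mol/L; C_R/C_S = 0.195.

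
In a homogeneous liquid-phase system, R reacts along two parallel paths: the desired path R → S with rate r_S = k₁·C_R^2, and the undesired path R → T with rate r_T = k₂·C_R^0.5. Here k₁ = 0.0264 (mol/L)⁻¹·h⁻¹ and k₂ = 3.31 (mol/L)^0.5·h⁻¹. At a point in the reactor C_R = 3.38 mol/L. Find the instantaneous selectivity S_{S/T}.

S_{S/T} = r_S/r_T = (k₁·C_R^2)/(k₂·C_R^0.5) = (k₁/k₂)·C_R^1.5.
= (0.0264×3.380^2) / (3.31×3.380^0.5) = 0.3016/6.085 = 0.0496.

0.0496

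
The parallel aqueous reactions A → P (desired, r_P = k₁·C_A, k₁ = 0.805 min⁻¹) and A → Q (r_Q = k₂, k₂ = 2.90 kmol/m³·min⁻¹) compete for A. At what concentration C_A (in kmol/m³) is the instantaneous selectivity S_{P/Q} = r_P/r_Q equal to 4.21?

S_{P/Q} = (k₁/k₂)·C_A ⇒ C_A = S·k₂/k₁.
= 4.21×2.90/0.805 = 15.2 kmol/m³.

15.2 kmol/m³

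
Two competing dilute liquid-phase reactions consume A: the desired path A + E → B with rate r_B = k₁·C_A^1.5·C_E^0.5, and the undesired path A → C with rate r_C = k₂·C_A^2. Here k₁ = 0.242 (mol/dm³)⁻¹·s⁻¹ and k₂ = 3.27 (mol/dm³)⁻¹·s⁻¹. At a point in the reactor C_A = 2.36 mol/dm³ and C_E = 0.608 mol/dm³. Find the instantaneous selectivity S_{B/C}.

S_{B/C} = r_B/r_C = (k₁·C_A^1.5·C_E^0.5)/(k₂·C_A^2) = (k₁/k₂)·C_A^-0.5·C_E^0.5.
= (0.242×2.360^1.5×0.6080^0.5) / (3.27×2.360^2) = 0.6841/18.21 = 0.0376.

0.0376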